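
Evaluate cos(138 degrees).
cos(138 degrees) = -0.7431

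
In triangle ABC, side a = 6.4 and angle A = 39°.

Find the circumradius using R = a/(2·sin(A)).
R = a/(2·sin(A)) = 6.4/(2·sin(39°))
R = 6.4/(2·0.629320) = 6.4/1.258641 = 5.085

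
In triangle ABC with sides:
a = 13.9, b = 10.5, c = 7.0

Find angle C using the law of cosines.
cos(C) = (a² + b² - c²)/(2ab)
cos(C) = (13.9² + 10.5² - 7.0²)/(2·13.9·10.5) = 254.46/291.9 = 0.871737
C = arccos(0.871737) = 29.34°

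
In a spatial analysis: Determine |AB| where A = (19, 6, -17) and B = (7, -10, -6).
d = √[(-12)² + (-16)² + (11)²] = √521 = 22.83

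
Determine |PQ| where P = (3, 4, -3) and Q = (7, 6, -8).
d = √[(4)² + (2)² + (-5)²] = √45 = 6.708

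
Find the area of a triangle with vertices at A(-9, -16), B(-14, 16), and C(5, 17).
Using the coordinate formula: Area = (1/2)|x₁(y₂-y₃) + x₂(y₃-y₁) + x₃(y₁-y₂)|
Area = (1/2)|(-9)(16-17) + (-14)(17-(-16)) + 5((-16)-16)|
Area = (1/2)|(-9)*(-1) + (-14)*33 + 5*(-32)|
Area = (1/2)|9 + (-462) + (-160)|
Area = (1/2)*613 = 306.50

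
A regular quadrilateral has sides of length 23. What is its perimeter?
Perimeter = number of sides * side length
Perimeter = 4 * 23
Perimeter = 92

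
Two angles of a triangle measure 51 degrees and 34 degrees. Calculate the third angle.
Sum of angles in a triangle = 180 degrees
Third angle = 180 - 51 - 34
Third angle = 95 degrees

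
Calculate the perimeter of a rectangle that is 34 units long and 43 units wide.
Perimeter = 2 * (length + width)
Perimeter = 2 * (34 + 43)
Perimeter = 2 * 77
Perimeter = 154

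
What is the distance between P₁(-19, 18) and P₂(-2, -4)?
Using the distance formula: d = sqrt((x₂-x₁)² + (y₂-y₁)²)
dx = (-2) - (-19) = 17
dy = (-4) - 18 = -22
d = sqrt(17² + (-22)²) = sqrt(289 + 484) = sqrt(773) = 27.80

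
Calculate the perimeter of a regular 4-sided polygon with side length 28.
Perimeter = number of sides * side length
Perimeter = 4 * 28
Perimeter = 112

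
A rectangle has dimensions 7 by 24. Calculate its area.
Area = length * width
Area = 7 * 24
Area = 168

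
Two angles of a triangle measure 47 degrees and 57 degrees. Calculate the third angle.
Sum of angles in a triangle = 180 degrees
Third angle = 180 - 47 - 57
Third angle = 76 degrees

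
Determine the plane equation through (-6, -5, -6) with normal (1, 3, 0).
d = n·P = (1)(-6) + (3)(-5) + (0)(-6) = -21
Plane: x + 3y = -21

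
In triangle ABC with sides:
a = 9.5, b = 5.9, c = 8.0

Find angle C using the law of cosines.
cos(C) = (a² + b² - c²)/(2ab)
cos(C) = (9.5² + 5.9² - 8.0²)/(2·9.5·5.9) = 61.06/112.1 = 0.544692
C = arccos(0.544692) = 57°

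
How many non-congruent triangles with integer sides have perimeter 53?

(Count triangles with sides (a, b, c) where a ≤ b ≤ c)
With a ≤ b ≤ c and a + b + c = 53, the triangle inequality a + b > c gives c < 53/2, so c ≤ 26.
Iterate a from 1 to ⌊p/3⌋ = 17; for each a, b ranges from a to ⌊(p−a)/2⌋ with c = p − a − b, keeping only c ≥ b.
Triples: (1, 26, 26), (2, 25, 26), (3, 24, 26), …
Count = 65 triangles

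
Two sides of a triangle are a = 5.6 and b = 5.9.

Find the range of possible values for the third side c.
By the triangle inequality: |a - b| < c < a + b
|5.6 - 5.9| < c < 5.6 + 5.9
0.3 < c < 11.5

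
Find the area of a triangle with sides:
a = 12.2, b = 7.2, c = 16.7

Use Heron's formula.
s = (a+b+c)/2 = (12.2+7.2+16.7)/2 = 18.05
A = √(s(s-a)(s-b)(s-c)) = √(18.05·5.85·10.85·1.35)
A = √1546.67 = 39.33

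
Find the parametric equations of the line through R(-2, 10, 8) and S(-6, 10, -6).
Direction vector d = S - R = (-4, 0, -14)
x = -2 - 4t, y = 10, z = 8 - 14t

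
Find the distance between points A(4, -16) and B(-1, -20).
Using the distance formula: d = sqrt((x₂-x₁)² + (y₂-y₁)²)
dx = (-1) - 4 = -5
dy = (-20) - (-16) = -4
d = sqrt((-5)² + (-4)²) = sqrt(25 + 16) = sqrt(41) = 6.40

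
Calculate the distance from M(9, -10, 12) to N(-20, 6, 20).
d = √[(-29)² + (16)² + (8)²] = √1161 = 34.07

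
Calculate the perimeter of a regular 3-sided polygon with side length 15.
Perimeter = number of sides * side length
Perimeter = 3 * 15
Perimeter = 45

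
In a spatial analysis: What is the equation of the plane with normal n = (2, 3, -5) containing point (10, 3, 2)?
d = n·P = (2)(10) + (3)(3) + (-5)(2) = 19
Plane: 2x + 3y - 5z = 19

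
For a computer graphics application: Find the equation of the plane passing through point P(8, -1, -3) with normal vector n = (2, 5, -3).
d = n·P = (2)(8) + (5)(-1) + (-3)(-3) = 20
Plane: 2x + 5y - 3z = 20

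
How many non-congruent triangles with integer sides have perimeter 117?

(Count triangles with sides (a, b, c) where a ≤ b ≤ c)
With a ≤ b ≤ c and a + b + c = 117, the triangle inequality a + b > c gives c < 117/2, so c ≤ 58.
Iterate a from 1 to ⌊p/3⌋ = 39; for each a, b ranges from a to ⌊(p−a)/2⌋ with c = p − a − b, keeping only c ≥ b.
Triples: (1, 58, 58), (2, 57, 58), (3, 56, 58), …
Count = 300 triangles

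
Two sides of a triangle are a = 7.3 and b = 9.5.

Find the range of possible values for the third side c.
By the triangle inequality: |a - b| < c < a + b
|7.3 - 9.5| < c < 7.3 + 9.5
2.2 < c < 16.8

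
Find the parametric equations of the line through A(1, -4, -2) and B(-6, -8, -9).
Direction vector d = B - A = (-7, -4, -7)
x = 1 - 7t, y = -4 - 4t, z = -2 - 7t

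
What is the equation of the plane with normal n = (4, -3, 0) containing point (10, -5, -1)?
d = n·P = (4)(10) + (-3)(-5) + (0)(-1) = 55
Plane: 4x - 3y = 55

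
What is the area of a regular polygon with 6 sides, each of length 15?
For a regular 6-gon with side length s = 15:
Apothem a = s / (2*tan(pi/6)) = 15 / (2*tan(pi/6)) ≈ 12.9904
Perimeter P = 6 * 15 = 90
Area = (1/2) * P * a = (1/2) * 90 * 12.9904 = 584.57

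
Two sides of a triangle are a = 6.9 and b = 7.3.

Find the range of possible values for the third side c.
By the triangle inequality: |a - b| < c < a + b
|6.9 - 7.3| < c < 6.9 + 7.3
0.4 < c < 14.2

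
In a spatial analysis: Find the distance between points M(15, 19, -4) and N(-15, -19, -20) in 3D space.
d = √[(-30)² + (-38)² + (-16)²] = √2600 = 50.99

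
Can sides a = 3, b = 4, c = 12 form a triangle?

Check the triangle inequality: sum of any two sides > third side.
No: 3 + 4 = 7 is not > 12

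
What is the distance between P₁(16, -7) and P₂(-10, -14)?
Using the distance formula: d = sqrt((x₂-x₁)² + (y₂-y₁)²)
dx = (-10) - 16 = -26
dy = (-14) - (-7) = -7
d = sqrt((-26)² + (-7)²) = sqrt(676 + 49) = sqrt(725) = 26.93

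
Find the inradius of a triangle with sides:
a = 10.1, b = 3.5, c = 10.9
s = (a+b+c)/2 = (10.1+3.5+10.9)/2 = 12.25
Area = √(s(s-a)(s-b)(s-c)) = √(12.25·2.15·8.75·1.35) = 17.6384
r = Area/s = 17.6384/12.25 = 1.44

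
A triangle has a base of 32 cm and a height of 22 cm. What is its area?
Area = (1/2) * base * height
Area = (1/2) * 32 * 22
Area = 352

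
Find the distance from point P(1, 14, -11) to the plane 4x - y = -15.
d = |4(1) + (-1)(14) + 0(-11) - (-15)| / √(4² + (-1)² + 0²) = 5/√17 = 1.213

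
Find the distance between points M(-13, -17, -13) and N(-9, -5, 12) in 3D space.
d = √[(4)² + (12)² + (25)²] = √785 = 28.02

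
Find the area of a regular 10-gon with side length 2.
For a regular 10-gon with side length s = 2:
Apothem a = s / (2*tan(pi/10)) = 2 / (2*tan(pi/10)) ≈ 3.0777
Perimeter P = 10 * 2 = 20
Area = (1/2) * P * a = (1/2) * 20 * 3.0777 = 30.78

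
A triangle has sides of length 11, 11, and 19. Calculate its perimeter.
Perimeter = sum of all sides
Perimeter = 11 + 11 + 19
Perimeter = 41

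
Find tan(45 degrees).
tan(45 degrees) = 1
Decimal approximation: 1.0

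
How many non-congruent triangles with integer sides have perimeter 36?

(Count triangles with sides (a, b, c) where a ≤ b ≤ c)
With a ≤ b ≤ c and a + b + c = 36, the triangle inequality a + b > c gives c < 36/2, so c ≤ 17.
Iterate a from 1 to ⌊p/3⌋ = 12; for each a, b ranges from a to ⌊(p−a)/2⌋ with c = p − a − b, keeping only c ≥ b.
Triples: (2, 17, 17), (3, 16, 17), (4, 15, 17), …
Count = 27 triangles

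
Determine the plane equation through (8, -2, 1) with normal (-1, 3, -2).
d = n·P = (-1)(8) + (3)(-2) + (-2)(1) = -16
Plane: -x + 3y - 2z = -16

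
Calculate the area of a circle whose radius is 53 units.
Area = pi * r²
Area = pi * 53²
Area = pi * 2809
Area = 8824.73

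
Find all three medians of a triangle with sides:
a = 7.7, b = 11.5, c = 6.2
Using m_x = ½√(2y² + 2z² - x²):
m_a = ½√(2·11.5² + 2·6.2² - 7.7²) = ½√282.09 = 8.398
m_b = ½√(2·7.7² + 2·6.2² - 11.5²) = ½√63.21 = 3.975
m_c = ½√(2·7.7² + 2·11.5² - 6.2²) = ½√344.64 = 9.282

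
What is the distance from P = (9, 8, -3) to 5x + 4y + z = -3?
d = |5(9) + 4(8) + 1(-3) - (-3)| / √(5² + 4² + 1²) = 77/√42 = 11.88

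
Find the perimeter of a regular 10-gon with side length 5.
Perimeter = number of sides * side length
Perimeter = 10 * 5
Perimeter = 50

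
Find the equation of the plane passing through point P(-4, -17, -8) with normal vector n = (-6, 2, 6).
d = n·P = (-6)(-4) + (2)(-17) + (6)(-8) = -58
Plane: -6x + 2y + 6z = -58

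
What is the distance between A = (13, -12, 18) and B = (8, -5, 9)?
d = √[(-5)² + (7)² + (-9)²] = √155 = 12.45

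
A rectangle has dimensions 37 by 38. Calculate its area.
Area = length * width
Area = 37 * 38
Area = 1406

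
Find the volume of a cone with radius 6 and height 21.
Volume = (1/3) * pi * r² * h
Volume = (1/3) * pi * 6² * 21
Volume = (1/3) * pi * 36 * 21
Volume = (1/3) * pi * 756
Volume = 791.68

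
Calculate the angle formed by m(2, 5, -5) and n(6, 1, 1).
m·n = 12, |m|² = 54, |n|² = 38
cos θ = 12/√2052 ≈ 0.2649
θ ≈ 74.64°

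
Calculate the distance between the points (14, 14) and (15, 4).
Using the distance formula: d = sqrt((x₂-x₁)² + (y₂-y₁)²)
dx = 15 - 14 = 1
dy = 4 - 14 = -10
d = sqrt(1² + (-10)²) = sqrt(1 + 100) = sqrt(101) = 10.05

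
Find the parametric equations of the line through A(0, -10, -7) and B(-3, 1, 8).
Direction vector d = B - A = (-3, 11, 15)
x = 0 - 3t, y = -10 + 11t, z = -7 + 15t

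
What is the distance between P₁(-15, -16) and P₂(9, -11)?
Using the distance formula: d = sqrt((x₂-x₁)² + (y₂-y₁)²)
dx = 9 - (-15) = 24
dy = (-11) - (-16) = 5
d = sqrt(24² + 5²) = sqrt(576 + 25) = sqrt(601) = 24.52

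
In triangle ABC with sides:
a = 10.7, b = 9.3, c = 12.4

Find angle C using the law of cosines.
cos(C) = (a² + b² - c²)/(2ab)
cos(C) = (10.7² + 9.3² - 12.4²)/(2·10.7·9.3) = 47.22/199.02 = 0.237263
C = arccos(0.237263) = 76.27°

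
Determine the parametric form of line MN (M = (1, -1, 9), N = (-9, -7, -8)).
Direction vector d = N - M = (-10, -6, -17)
x = 1 - 10t, y = -1 - 6t, z = 9 - 17t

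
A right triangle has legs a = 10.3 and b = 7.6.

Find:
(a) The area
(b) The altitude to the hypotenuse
(a) Area = ½ab = ½·10.3·7.6 = 39.14
(b) Hypotenuse c = √(10.3² + 7.6²) = √163.85 = 12.8004
    Area = ½·c·h_c  →  h_c = 2·Area/c = 2·39.14/12.8004 = 6.115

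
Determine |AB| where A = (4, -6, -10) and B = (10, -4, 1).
d = √[(6)² + (2)² + (11)²] = √161 = 12.69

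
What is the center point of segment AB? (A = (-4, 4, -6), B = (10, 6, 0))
Midpoint = ((-4+10)/2, (4+6)/2, (-6+0)/2) = (3, 5, -3)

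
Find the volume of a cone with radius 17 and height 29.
Volume = (1/3) * pi * r² * h
Volume = (1/3) * pi * 17² * 29
Volume = (1/3) * pi * 289 * 29
Volume = (1/3) * pi * 8381
Volume = 8776.56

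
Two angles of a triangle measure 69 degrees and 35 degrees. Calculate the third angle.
Sum of angles in a triangle = 180 degrees
Third angle = 180 - 69 - 35
Third angle = 76 degrees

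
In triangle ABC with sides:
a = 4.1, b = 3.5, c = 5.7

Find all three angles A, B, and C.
By the law of cosines:
cos(A) = (b² + c² - a²)/(2bc) = 0.700000  →  A = 45.57°
cos(B) = (a² + c² - b²)/(2ac) = 0.792683  →  B = 37.56°
cos(C) = (a² + b² - c²)/(2ab) = -0.119512  →  C = 96.86°
Check: A + B + C = 180.0° ✓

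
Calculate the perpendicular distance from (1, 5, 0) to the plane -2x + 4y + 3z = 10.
d = |(-2)(1) + 4(5) + 3(0) - (10)| / √((-2)² + 4² + 3²) = 8/√29 = 1.486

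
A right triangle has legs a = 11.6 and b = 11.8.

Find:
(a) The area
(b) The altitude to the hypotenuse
(a) Area = ½ab = ½·11.6·11.8 = 68.44
(b) Hypotenuse c = √(11.6² + 11.8²) = √273.8 = 16.5469
    Area = ½·c·h_c  →  h_c = 2·Area/c = 2·68.44/16.5469 = 8.272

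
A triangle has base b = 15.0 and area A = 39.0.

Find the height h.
A = ½bh  →  h = 2A/b
h = 2·39.0/15.0 = 5.2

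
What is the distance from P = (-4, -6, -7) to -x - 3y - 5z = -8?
d = |(-1)(-4) + (-3)(-6) + (-5)(-7) - (-8)| / √((-1)² + (-3)² + (-5)²) = 65/√35 = 10.99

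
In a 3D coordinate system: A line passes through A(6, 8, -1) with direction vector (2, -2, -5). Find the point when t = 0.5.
P(0.5) = (6 + 2(0.5), 8 + (-2)(0.5), -1 + (-5)(0.5)) = (7, 7, -3.5)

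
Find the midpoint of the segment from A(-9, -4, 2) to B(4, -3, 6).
Midpoint = ((-9+4)/2, (-4-3)/2, (2+6)/2) = (-2.5, -3.5, 4)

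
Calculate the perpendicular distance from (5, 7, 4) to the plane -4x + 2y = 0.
d = |(-4)(5) + 2(7) + 0(4) - (0)| / √((-4)² + 2² + 0²) = 6/√20 = 1.342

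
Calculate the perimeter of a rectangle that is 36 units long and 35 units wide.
Perimeter = 2 * (length + width)
Perimeter = 2 * (36 + 35)
Perimeter = 2 * 71
Perimeter = 142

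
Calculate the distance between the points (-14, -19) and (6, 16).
Using the distance formula: d = sqrt((x₂-x₁)² + (y₂-y₁)²)
dx = 6 - (-14) = 20
dy = 16 - (-19) = 35
d = sqrt(20² + 35²) = sqrt(400 + 1225) = sqrt(1625) = 40.31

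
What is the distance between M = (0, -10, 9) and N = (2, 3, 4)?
d = √[(2)² + (13)² + (-5)²] = √198 = 14.07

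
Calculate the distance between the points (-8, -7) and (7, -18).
Using the distance formula: d = sqrt((x₂-x₁)² + (y₂-y₁)²)
dx = 7 - (-8) = 15
dy = (-18) - (-7) = -11
d = sqrt(15² + (-11)²) = sqrt(225 + 121) = sqrt(346) = 18.60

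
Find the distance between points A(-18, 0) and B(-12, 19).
Using the distance formula: d = sqrt((x₂-x₁)² + (y₂-y₁)²)
dx = (-12) - (-18) = 6
dy = 19 - 0 = 19
d = sqrt(6² + 19²) = sqrt(36 + 361) = sqrt(397) = 19.92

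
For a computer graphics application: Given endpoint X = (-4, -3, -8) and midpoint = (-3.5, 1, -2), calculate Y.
Y = (2×(-3.5) - (-4), 2×1 - (-3), 2×(-2) - (-8)) = (-3, 5, 4)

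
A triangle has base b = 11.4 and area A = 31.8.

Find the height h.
A = ½bh  →  h = 2A/b
h = 2·31.8/11.4 = 5.579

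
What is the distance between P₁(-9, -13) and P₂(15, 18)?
Using the distance formula: d = sqrt((x₂-x₁)² + (y₂-y₁)²)
dx = 15 - (-9) = 24
dy = 18 - (-13) = 31
d = sqrt(24² + 31²) = sqrt(576 + 961) = sqrt(1537) = 39.20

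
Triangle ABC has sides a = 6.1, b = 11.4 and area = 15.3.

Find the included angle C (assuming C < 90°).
Area = ½ab·sin(C)  →  sin(C) = 2·Area/(ab)
sin(C) = 2·15.3/(6.1·11.4) = 0.440035
C = arcsin(0.440035) = 26.11°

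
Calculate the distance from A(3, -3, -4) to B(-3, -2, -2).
d = √[(-6)² + (1)² + (2)²] = √41 = 6.403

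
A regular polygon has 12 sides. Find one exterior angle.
Exterior angle of a regular n-gon = 360/n
Exterior angle = 360/12
Exterior angle = 30 degrees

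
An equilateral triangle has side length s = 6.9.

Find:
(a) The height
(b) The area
(a) Height h = s·√3/2 = 6.9·√3/2 = 5.976
(b) Area = (√3/4)·s² = (√3/4)·6.9² = (√3/4)·47.61 = 20.62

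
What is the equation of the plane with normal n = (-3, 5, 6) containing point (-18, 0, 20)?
d = n·P = (-3)(-18) + (5)(0) + (6)(20) = 174
Plane: -3x + 5y + 6z = 174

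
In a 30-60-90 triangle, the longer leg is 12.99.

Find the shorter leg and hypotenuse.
In a 30-60-90 triangle, sides are in ratio 1 : √3 : 2.
Long leg = short leg·√3  →  short leg = 12.99/√3 = 7.5
Hypotenuse = 2·(short leg) = 2·12.99/√3 = 15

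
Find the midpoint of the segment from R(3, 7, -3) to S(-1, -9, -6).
Midpoint = ((3-1)/2, (7-9)/2, (-3-6)/2) = (1, -1, -4.5)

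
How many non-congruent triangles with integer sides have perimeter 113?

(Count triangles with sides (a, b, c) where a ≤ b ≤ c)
With a ≤ b ≤ c and a + b + c = 113, the triangle inequality a + b > c gives c < 113/2, so c ≤ 56.
Iterate a from 1 to ⌊p/3⌋ = 37; for each a, b ranges from a to ⌊(p−a)/2⌋ with c = p − a − b, keeping only c ≥ b.
Triples: (1, 56, 56), (2, 55, 56), (3, 54, 56), …
Count = 280 triangles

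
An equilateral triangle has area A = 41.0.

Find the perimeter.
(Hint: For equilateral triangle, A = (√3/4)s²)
A = (√3/4)s²  →  s² = 4A/√3 = 4·41.0/√3 = 94.6854
s = 9.73064
Perimeter = 3s = 29.19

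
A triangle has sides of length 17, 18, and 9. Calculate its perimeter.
Perimeter = sum of all sides
Perimeter = 17 + 18 + 9
Perimeter = 44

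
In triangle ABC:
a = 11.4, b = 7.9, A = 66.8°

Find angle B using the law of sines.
sin(B)/b = sin(A)/a
sin(B) = b·sin(A)/a = 7.9·sin(66.8°)/11.4 = 0.636945
B = arcsin(0.636945) = 39.56°  (b ≤ a, so B ≤ A and the acute solution is unique)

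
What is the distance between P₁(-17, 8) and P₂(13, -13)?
Using the distance formula: d = sqrt((x₂-x₁)² + (y₂-y₁)²)
dx = 13 - (-17) = 30
dy = (-13) - 8 = -21
d = sqrt(30² + (-21)²) = sqrt(900 + 441) = sqrt(1341) = 36.62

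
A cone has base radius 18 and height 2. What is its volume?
Volume = (1/3) * pi * r² * h
Volume = (1/3) * pi * 18² * 2
Volume = (1/3) * pi * 324 * 2
Volume = (1/3) * pi * 648
Volume = 678.58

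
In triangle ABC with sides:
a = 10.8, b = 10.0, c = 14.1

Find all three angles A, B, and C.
By the law of cosines:
cos(A) = (b² + c² - a²)/(2bc) = 0.645993  →  A = 49.76°
cos(B) = (a² + c² - b²)/(2ac) = 0.707414  →  B = 44.98°
cos(C) = (a² + b² - c²)/(2ab) = 0.082546  →  C = 85.27°
Check: A + B + C = 180.0° ✓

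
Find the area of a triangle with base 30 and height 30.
Area = (1/2) * base * height
Area = (1/2) * 30 * 30
Area = 450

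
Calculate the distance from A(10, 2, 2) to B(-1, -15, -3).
d = √[(-11)² + (-17)² + (-5)²] = √435 = 20.86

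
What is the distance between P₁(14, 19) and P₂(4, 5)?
Using the distance formula: d = sqrt((x₂-x₁)² + (y₂-y₁)²)
dx = 4 - 14 = -10
dy = 5 - 19 = -14
d = sqrt((-10)² + (-14)²) = sqrt(100 + 196) = sqrt(296) = 17.20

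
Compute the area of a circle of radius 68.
Area = pi * r²
Area = pi * 68²
Area = pi * 4624
Area = 14526.72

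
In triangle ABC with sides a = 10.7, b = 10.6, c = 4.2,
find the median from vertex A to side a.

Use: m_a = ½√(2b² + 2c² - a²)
m_a = ½√(2·10.6² + 2·4.2² - 10.7²)
m_a = ½√(224.72 + 35.28 - 114.49) = ½√145.51 = 6.031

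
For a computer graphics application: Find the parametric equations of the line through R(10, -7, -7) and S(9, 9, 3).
Direction vector d = S - R = (-1, 16, 10)
x = 10 - t, y = -7 + 16t, z = -7 + 10t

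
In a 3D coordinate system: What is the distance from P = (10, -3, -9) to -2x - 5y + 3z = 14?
d = |(-2)(10) + (-5)(-3) + 3(-9) - (14)| / √((-2)² + (-5)² + 3²) = 46/√38 = 7.462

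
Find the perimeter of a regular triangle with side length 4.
Perimeter = number of sides * side length
Perimeter = 3 * 4
Perimeter = 12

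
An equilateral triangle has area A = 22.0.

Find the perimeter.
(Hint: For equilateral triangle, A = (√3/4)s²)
A = (√3/4)s²  →  s² = 4A/√3 = 4·22.0/√3 = 50.8068
s = 7.12789
Perimeter = 3s = 21.38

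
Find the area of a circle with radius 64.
Area = pi * r²
Area = pi * 64²
Area = pi * 4096
Area = 12867.96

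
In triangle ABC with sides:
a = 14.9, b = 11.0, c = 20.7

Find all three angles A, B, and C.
By the law of cosines:
cos(A) = (b² + c² - a²)/(2bc) = 0.719104  →  A = 44.02°
cos(B) = (a² + c² - b²)/(2ac) = 0.858380  →  B = 30.86°
cos(C) = (a² + b² - c²)/(2ab) = -0.260769  →  C = 105.1°
Check: A + B + C = 180.0° ✓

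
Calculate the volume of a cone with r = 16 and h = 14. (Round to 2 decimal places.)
Volume = (1/3) * pi * r² * h
Volume = (1/3) * pi * 16² * 14
Volume = (1/3) * pi * 256 * 14
Volume = (1/3) * pi * 3584
Volume = 3753.16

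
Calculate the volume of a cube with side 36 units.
Volume = s³
Volume = 36³
Volume = 46656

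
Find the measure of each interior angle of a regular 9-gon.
Interior angle of a regular n-gon = (n-2)*180/n
Interior angle = (9-2)*180/9
Interior angle = 7*180/9
Interior angle = 1260/9
Interior angle = 140 degrees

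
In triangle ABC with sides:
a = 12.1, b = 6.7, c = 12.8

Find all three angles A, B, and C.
By the law of cosines:
cos(A) = (b² + c² - a²)/(2bc) = 0.363340  →  A = 68.69°
cos(B) = (a² + c² - b²)/(2ac) = 0.856663  →  B = 31.06°
cos(C) = (a² + b² - c²)/(2ab) = 0.169360  →  C = 80.25°
Check: A + B + C = 180.0° ✓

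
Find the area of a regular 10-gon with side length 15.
For a regular 10-gon with side length s = 15:
Apothem a = s / (2*tan(pi/10)) = 15 / (2*tan(pi/10)) ≈ 23.08263
Perimeter P = 10 * 15 = 150
Area = (1/2) * P * a = (1/2) * 150 * 23.08263 = 1731.20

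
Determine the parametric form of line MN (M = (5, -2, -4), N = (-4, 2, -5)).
Direction vector d = N - M = (-9, 4, -1)
x = 5 - 9t, y = -2 + 4t, z = -4 - t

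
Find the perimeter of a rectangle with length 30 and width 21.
Perimeter = 2 * (length + width)
Perimeter = 2 * (30 + 21)
Perimeter = 2 * 51
Perimeter = 102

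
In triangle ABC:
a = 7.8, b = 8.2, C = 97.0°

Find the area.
Using A = ½ab·sin(C):
A = ½·7.8·8.2·sin(97.0°) = ½·63.96·0.992546 = 31.74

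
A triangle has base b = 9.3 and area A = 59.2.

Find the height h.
A = ½bh  →  h = 2A/b
h = 2·59.2/9.3 = 12.73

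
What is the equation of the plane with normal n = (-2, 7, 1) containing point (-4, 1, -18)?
d = n·P = (-2)(-4) + (7)(1) + (1)(-18) = -3
Plane: -2x + 7y + z = -3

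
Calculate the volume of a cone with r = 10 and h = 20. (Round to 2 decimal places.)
Volume = (1/3) * pi * r² * h
Volume = (1/3) * pi * 10² * 20
Volume = (1/3) * pi * 100 * 20
Volume = (1/3) * pi * 2000
Volume = 2094.40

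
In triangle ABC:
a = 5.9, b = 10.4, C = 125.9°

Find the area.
Using A = ½ab·sin(C):
A = ½·5.9·10.4·sin(125.9°) = ½·61.36·0.810042 = 24.85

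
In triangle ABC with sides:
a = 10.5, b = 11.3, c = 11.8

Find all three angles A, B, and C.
By the law of cosines:
cos(A) = (b² + c² - a²)/(2bc) = 0.587521  →  A = 54.02°
cos(B) = (a² + c² - b²)/(2ac) = 0.491525  →  B = 60.56°
cos(C) = (a² + b² - c²)/(2ab) = 0.415929  →  C = 65.42°
Check: A + B + C = 180.0° ✓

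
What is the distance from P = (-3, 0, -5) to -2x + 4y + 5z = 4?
d = |(-2)(-3) + 4(0) + 5(-5) - (4)| / √((-2)² + 4² + 5²) = 23/√45 = 3.429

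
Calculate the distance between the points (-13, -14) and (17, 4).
Using the distance formula: d = sqrt((x₂-x₁)² + (y₂-y₁)²)
dx = 17 - (-13) = 30
dy = 4 - (-14) = 18
d = sqrt(30² + 18²) = sqrt(900 + 324) = sqrt(1224) = 34.99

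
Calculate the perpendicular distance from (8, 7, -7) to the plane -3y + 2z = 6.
d = |0(8) + (-3)(7) + 2(-7) - (6)| / √(0² + (-3)² + 2²) = 41/√13 = 11.37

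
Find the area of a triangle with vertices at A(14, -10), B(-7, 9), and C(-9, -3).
Using the coordinate formula: Area = (1/2)|x₁(y₂-y₃) + x₂(y₃-y₁) + x₃(y₁-y₂)|
Area = (1/2)|14(9-(-3)) + (-7)((-3)-(-10)) + (-9)((-10)-9)|
Area = (1/2)|14*12 + (-7)*7 + (-9)*(-19)|
Area = (1/2)|168 + (-49) + 171|
Area = (1/2)*290 = 145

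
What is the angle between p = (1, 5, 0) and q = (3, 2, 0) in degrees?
p·q = 13, |p|² = 26, |q|² = 13
cos θ = 13/√338 ≈ 0.7071
θ ≈ 45.0°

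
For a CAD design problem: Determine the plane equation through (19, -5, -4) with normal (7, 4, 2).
d = n·P = (7)(19) + (4)(-5) + (2)(-4) = 105
Plane: 7x + 4y + 2z = 105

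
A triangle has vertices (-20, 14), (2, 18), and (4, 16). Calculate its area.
Using the coordinate formula: Area = (1/2)|x₁(y₂-y₃) + x₂(y₃-y₁) + x₃(y₁-y₂)|
Area = (1/2)|(-20)(18-16) + 2(16-14) + 4(14-18)|
Area = (1/2)|(-20)*2 + 2*2 + 4*(-4)|
Area = (1/2)|(-40) + 4 + (-16)|
Area = (1/2)*52 = 26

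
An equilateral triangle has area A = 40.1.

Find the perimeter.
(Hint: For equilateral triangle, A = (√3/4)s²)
A = (√3/4)s²  →  s² = 4A/√3 = 4·40.1/√3 = 92.607
s = 9.62325
Perimeter = 3s = 28.87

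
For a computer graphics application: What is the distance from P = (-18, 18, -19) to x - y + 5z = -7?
d = |1(-18) + (-1)(18) + 5(-19) - (-7)| / √(1² + (-1)² + 5²) = 124/√27 = 23.86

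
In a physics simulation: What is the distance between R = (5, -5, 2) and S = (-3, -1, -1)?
d = √[(-8)² + (4)² + (-3)²] = √89 = 9.434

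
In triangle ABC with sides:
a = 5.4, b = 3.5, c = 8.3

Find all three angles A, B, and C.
By the law of cosines:
cos(A) = (b² + c² - a²)/(2bc) = 0.894664  →  A = 26.53°
cos(B) = (a² + c² - b²)/(2ac) = 0.957162  →  B = 16.83°
cos(C) = (a² + b² - c²)/(2ab) = -0.726984  →  C = 136.6°
Check: A + B + C = 180.0° ✓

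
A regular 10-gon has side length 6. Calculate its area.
For a regular 10-gon with side length s = 6:
Apothem a = s / (2*tan(pi/10)) = 6 / (2*tan(pi/10)) ≈ 9.2331
Perimeter P = 10 * 6 = 60
Area = (1/2) * P * a = (1/2) * 60 * 9.2331 = 276.99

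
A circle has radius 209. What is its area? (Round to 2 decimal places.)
Area = pi * r²
Area = pi * 209²
Area = pi * 43681
Area = 137227.91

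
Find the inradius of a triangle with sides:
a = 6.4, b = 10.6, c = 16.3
s = (a+b+c)/2 = (6.4+10.6+16.3)/2 = 16.65
Area = √(s(s-a)(s-b)(s-c)) = √(16.65·10.25·6.05·0.35) = 19.0099
r = Area/s = 19.0099/16.65 = 1.142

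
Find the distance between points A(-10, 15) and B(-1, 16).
Using the distance formula: d = sqrt((x₂-x₁)² + (y₂-y₁)²)
dx = (-1) - (-10) = 9
dy = 16 - 15 = 1
d = sqrt(9² + 1²) = sqrt(81 + 1) = sqrt(82) = 9.06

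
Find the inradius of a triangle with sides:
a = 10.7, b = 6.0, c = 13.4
s = (a+b+c)/2 = (10.7+6.0+13.4)/2 = 15.05
Area = √(s(s-a)(s-b)(s-c)) = √(15.05·4.35·9.05·1.65) = 31.2665
r = Area/s = 31.2665/15.05 = 2.078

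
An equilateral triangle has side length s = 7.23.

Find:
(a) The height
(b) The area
(a) Height h = s·√3/2 = 7.23·√3/2 = 6.261
(b) Area = (√3/4)·s² = (√3/4)·7.23² = (√3/4)·52.2729 = 22.63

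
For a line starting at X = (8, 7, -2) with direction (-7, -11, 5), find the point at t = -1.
P(-1) = (8 + (-7)(-1), 7 + (-11)(-1), -2 + 5(-1)) = (15, 18, -7)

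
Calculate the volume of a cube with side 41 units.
Volume = s³
Volume = 41³
Volume = 68921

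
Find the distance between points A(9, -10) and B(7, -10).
Using the distance formula: d = sqrt((x₂-x₁)² + (y₂-y₁)²)
dx = 7 - 9 = -2
dy = (-10) - (-10) = 0
d = sqrt((-2)² + 0²) = sqrt(4 + 0) = sqrt(4) = 2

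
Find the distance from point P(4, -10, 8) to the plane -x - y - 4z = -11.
d = |(-1)(4) + (-1)(-10) + (-4)(8) - (-11)| / √((-1)² + (-1)² + (-4)²) = 15/√18 = 3.536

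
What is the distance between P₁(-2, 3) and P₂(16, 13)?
Using the distance formula: d = sqrt((x₂-x₁)² + (y₂-y₁)²)
dx = 16 - (-2) = 18
dy = 13 - 3 = 10
d = sqrt(18² + 10²) = sqrt(324 + 100) = sqrt(424) = 20.59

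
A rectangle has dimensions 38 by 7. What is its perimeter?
Perimeter = 2 * (length + width)
Perimeter = 2 * (38 + 7)
Perimeter = 2 * 45
Perimeter = 90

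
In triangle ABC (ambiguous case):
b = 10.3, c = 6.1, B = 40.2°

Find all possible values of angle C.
sin(C)/c = sin(B)/b  →  sin(C) = c·sin(B)/b = 6.1·sin(40.2°)/10.3 = 0.382261
C₁ = arcsin(0.382261) = 22.47°,  C₂ = 180° - C₁ = 157.53°
Check C₂: A = 180° - 40.2° - 157.53° = -17.73° ≤ 0, rejected
C = 22.47° (one solution)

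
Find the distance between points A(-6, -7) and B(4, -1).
Using the distance formula: d = sqrt((x₂-x₁)² + (y₂-y₁)²)
dx = 4 - (-6) = 10
dy = (-1) - (-7) = 6
d = sqrt(10² + 6²) = sqrt(100 + 36) = sqrt(136) = 11.66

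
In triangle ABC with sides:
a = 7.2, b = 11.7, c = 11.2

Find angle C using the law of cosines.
cos(C) = (a² + b² - c²)/(2ab)
cos(C) = (7.2² + 11.7² - 11.2²)/(2·7.2·11.7) = 63.29/168.48 = 0.375653
C = arccos(0.375653) = 67.94°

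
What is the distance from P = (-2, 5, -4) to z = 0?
d = |0(-2) + 0(5) + 1(-4) - (0)| / √(0² + 0² + 1²) = 4/√1 = 4.0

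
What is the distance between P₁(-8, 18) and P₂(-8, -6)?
Using the distance formula: d = sqrt((x₂-x₁)² + (y₂-y₁)²)
dx = (-8) - (-8) = 0
dy = (-6) - 18 = -24
d = sqrt(0² + (-24)²) = sqrt(0 + 576) = sqrt(576) = 24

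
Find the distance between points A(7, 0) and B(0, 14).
Using the distance formula: d = sqrt((x₂-x₁)² + (y₂-y₁)²)
dx = 0 - 7 = -7
dy = 14 - 0 = 14
d = sqrt((-7)² + 14²) = sqrt(49 + 196) = sqrt(245) = 15.65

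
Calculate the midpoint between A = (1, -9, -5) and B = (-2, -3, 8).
Midpoint = ((1-2)/2, (-9-3)/2, (-5+8)/2) = (-0.5, -6, 1.5)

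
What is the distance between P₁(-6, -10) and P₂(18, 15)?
Using the distance formula: d = sqrt((x₂-x₁)² + (y₂-y₁)²)
dx = 18 - (-6) = 24
dy = 15 - (-10) = 25
d = sqrt(24² + 25²) = sqrt(576 + 625) = sqrt(1201) = 34.66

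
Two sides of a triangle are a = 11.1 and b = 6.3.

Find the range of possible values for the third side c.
By the triangle inequality: |a - b| < c < a + b
|11.1 - 6.3| < c < 11.1 + 6.3
4.8 < c < 17.4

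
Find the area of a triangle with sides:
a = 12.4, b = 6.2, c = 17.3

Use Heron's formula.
s = (a+b+c)/2 = (12.4+6.2+17.3)/2 = 17.95
A = √(s(s-a)(s-b)(s-c)) = √(17.95·5.55·11.75·0.65)
A = √760.867 = 27.58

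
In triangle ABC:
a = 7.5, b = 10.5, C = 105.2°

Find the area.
Using A = ½ab·sin(C):
A = ½·7.5·10.5·sin(105.2°) = ½·78.75·0.965016 = 38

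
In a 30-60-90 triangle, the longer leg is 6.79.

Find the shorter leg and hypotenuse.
In a 30-60-90 triangle, sides are in ratio 1 : √3 : 2.
Long leg = short leg·√3  →  short leg = 6.79/√3 = 3.92
Hypotenuse = 2·(short leg) = 2·6.79/√3 = 7.84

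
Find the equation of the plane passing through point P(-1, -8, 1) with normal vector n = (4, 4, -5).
d = n·P = (4)(-1) + (4)(-8) + (-5)(1) = -41
Plane: 4x + 4y - 5z = -41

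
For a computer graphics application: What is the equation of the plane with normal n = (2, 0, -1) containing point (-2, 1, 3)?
d = n·P = (2)(-2) + (0)(1) + (-1)(3) = -7
Plane: 2x - z = -7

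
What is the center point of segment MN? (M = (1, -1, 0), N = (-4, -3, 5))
Midpoint = ((1-4)/2, (-1-3)/2, (0+5)/2) = (-1.5, -2, 2.5)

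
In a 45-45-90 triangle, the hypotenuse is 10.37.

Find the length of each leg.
In a 45-45-90 triangle, hypotenuse = leg·√2  →  leg = hypotenuse/√2
leg = 10.37/√2 = 7.333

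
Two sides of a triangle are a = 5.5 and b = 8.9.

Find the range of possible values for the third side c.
By the triangle inequality: |a - b| < c < a + b
|5.5 - 8.9| < c < 5.5 + 8.9
3.4 < c < 14.4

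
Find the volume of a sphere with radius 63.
Volume = (4/3) * pi * r³
Volume = (4/3) * pi * 63³
Volume = (4/3) * pi * 250047
Volume = 1047394.42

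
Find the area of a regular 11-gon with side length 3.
For a regular 11-gon with side length s = 3:
Apothem a = s / (2*tan(pi/11)) = 3 / (2*tan(pi/11)) ≈ 5.1085
Perimeter P = 11 * 3 = 33
Area = (1/2) * P * a = (1/2) * 33 * 5.1085 = 84.29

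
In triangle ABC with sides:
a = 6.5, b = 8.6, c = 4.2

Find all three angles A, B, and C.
By the law of cosines:
cos(A) = (b² + c² - a²)/(2bc) = 0.683140  →  A = 46.91°
cos(B) = (a² + c² - b²)/(2ac) = -0.257692  →  B = 104.9°
cos(C) = (a² + b² - c²)/(2ab) = 0.881664  →  C = 28.16°
Check: A + B + C = 180.0° ✓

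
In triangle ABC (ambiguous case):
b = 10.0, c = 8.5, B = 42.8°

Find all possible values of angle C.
sin(C)/c = sin(B)/b  →  sin(C) = c·sin(B)/b = 8.5·sin(42.8°)/10.0 = 0.577525
C₁ = arcsin(0.577525) = 35.28°,  C₂ = 180° - C₁ = 144.72°
Check C₂: A = 180° - 42.8° - 144.72° = -7.52° ≤ 0, rejected
C = 35.28° (one solution)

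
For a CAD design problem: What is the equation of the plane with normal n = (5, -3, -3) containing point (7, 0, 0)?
d = n·P = (5)(7) + (-3)(0) + (-3)(0) = 35
Plane: 5x - 3y - 3z = 35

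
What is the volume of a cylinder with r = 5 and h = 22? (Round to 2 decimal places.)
Volume = pi * r² * h
Volume = pi * 5² * 22
Volume = pi * 25 * 22
Volume = pi * 550
Volume = 1727.88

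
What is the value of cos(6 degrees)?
cos(6 degrees) = 0.9945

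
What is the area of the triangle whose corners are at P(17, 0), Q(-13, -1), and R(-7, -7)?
Using the coordinate formula: Area = (1/2)|x₁(y₂-y₃) + x₂(y₃-y₁) + x₃(y₁-y₂)|
Area = (1/2)|17((-1)-(-7)) + (-13)((-7)-0) + (-7)(0-(-1))|
Area = (1/2)|17*6 + (-13)*(-7) + (-7)*1|
Area = (1/2)|102 + 91 + (-7)|
Area = (1/2)*186 = 93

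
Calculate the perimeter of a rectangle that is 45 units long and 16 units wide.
Perimeter = 2 * (length + width)
Perimeter = 2 * (45 + 16)
Perimeter = 2 * 61
Perimeter = 122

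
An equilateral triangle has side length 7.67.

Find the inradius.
For an equilateral triangle, r = s/(2√3) where s is the side.
r = 7.67/(2√3) = 7.67/3.464102 = 2.214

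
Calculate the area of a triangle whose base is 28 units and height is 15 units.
Area = (1/2) * base * height
Area = (1/2) * 28 * 15
Area = 210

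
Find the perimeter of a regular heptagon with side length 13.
Perimeter = number of sides * side length
Perimeter = 7 * 13
Perimeter = 91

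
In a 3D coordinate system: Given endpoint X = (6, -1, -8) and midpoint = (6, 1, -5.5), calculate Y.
Y = (2×6 - 6, 2×1 - (-1), 2×(-5.5) - (-8)) = (6, 3, -3)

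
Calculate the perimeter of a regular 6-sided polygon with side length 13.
Perimeter = number of sides * side length
Perimeter = 6 * 13
Perimeter = 78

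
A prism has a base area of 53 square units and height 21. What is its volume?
Volume = base area * height
Volume = 53 * 21
Volume = 1113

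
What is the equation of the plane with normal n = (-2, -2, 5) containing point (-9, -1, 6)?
d = n·P = (-2)(-9) + (-2)(-1) + (5)(6) = 50
Plane: -2x - 2y + 5z = 50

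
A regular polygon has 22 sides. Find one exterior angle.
Exterior angle of a regular n-gon = 360/n
Exterior angle = 360/22
Exterior angle = 16.36 degrees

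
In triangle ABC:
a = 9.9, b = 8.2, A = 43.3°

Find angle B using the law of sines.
sin(B)/b = sin(A)/a
sin(B) = b·sin(A)/a = 8.2·sin(43.3°)/9.9 = 0.568052
B = arcsin(0.568052) = 34.61°  (b ≤ a, so B ≤ A and the acute solution is unique)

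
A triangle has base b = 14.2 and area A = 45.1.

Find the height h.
A = ½bh  →  h = 2A/b
h = 2·45.1/14.2 = 6.352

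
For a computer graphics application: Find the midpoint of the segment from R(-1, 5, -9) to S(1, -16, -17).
Midpoint = ((-1+1)/2, (5-16)/2, (-9-17)/2) = (0, -5.5, -13)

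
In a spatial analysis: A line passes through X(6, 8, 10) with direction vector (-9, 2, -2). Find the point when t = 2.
P(2) = (6 + (-9)(2), 8 + 2(2), 10 + (-2)(2)) = (-12, 12, 6)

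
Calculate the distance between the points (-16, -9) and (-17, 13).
Using the distance formula: d = sqrt((x₂-x₁)² + (y₂-y₁)²)
dx = (-17) - (-16) = -1
dy = 13 - (-9) = 22
d = sqrt((-1)² + 22²) = sqrt(1 + 484) = sqrt(485) = 22.02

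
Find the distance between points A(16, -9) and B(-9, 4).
Using the distance formula: d = sqrt((x₂-x₁)² + (y₂-y₁)²)
dx = (-9) - 16 = -25
dy = 4 - (-9) = 13
d = sqrt((-25)² + 13²) = sqrt(625 + 169) = sqrt(794) = 28.18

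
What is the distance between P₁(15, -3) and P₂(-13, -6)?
Using the distance formula: d = sqrt((x₂-x₁)² + (y₂-y₁)²)
dx = (-13) - 15 = -28
dy = (-6) - (-3) = -3
d = sqrt((-28)² + (-3)²) = sqrt(784 + 9) = sqrt(793) = 28.16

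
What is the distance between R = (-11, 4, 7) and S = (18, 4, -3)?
d = √[(29)² + (0)² + (-10)²] = √941 = 30.68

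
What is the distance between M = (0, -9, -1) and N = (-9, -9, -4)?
d = √[(-9)² + (0)² + (-3)²] = √90 = 9.487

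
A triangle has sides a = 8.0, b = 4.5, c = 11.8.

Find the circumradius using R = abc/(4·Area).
s = (a+b+c)/2 = 12.15
Area = √(s(s-a)(s-b)(s-c)) = √(12.15·4.15·7.65·0.35) = 11.6192
R = abc/(4·Area) = (8.0·4.5·11.8)/(4·11.6192) = 424.8/46.4768 = 9.14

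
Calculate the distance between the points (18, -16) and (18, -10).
Using the distance formula: d = sqrt((x₂-x₁)² + (y₂-y₁)²)
dx = 18 - 18 = 0
dy = (-10) - (-16) = 6
d = sqrt(0² + 6²) = sqrt(0 + 36) = sqrt(36) = 6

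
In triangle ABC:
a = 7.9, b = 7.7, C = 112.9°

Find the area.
Using A = ½ab·sin(C):
A = ½·7.9·7.7·sin(112.9°) = ½·60.83·0.921185 = 28.02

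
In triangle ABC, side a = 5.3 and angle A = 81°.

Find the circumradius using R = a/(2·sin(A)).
R = a/(2·sin(A)) = 5.3/(2·sin(81°))
R = 5.3/(2·0.987688) = 5.3/1.975377 = 2.683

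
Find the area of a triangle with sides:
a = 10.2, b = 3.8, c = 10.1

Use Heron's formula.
s = (a+b+c)/2 = (10.2+3.8+10.1)/2 = 12.05
A = √(s(s-a)(s-b)(s-c)) = √(12.05·1.85·8.25·1.95)
A = √358.631 = 18.94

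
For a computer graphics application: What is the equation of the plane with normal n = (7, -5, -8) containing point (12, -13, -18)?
d = n·P = (7)(12) + (-5)(-13) + (-8)(-18) = 293
Plane: 7x - 5y - 8z = 293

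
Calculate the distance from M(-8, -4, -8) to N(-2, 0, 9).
d = √[(6)² + (4)² + (17)²] = √341 = 18.47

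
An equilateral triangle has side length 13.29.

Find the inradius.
For an equilateral triangle, r = s/(2√3) where s is the side.
r = 13.29/(2√3) = 13.29/3.464102 = 3.836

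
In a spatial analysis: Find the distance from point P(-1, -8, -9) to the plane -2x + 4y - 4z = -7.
d = |(-2)(-1) + 4(-8) + (-4)(-9) - (-7)| / √((-2)² + 4² + (-4)²) = 13/√36 = 2.167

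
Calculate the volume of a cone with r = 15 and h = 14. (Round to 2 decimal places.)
Volume = (1/3) * pi * r² * h
Volume = (1/3) * pi * 15² * 14
Volume = (1/3) * pi * 225 * 14
Volume = (1/3) * pi * 3150
Volume = 3298.67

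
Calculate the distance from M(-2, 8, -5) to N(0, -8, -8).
d = √[(2)² + (-16)² + (-3)²] = √269 = 16.4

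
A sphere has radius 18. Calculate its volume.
Volume = (4/3) * pi * r³
Volume = (4/3) * pi * 18³
Volume = (4/3) * pi * 5832
Volume = 24429.02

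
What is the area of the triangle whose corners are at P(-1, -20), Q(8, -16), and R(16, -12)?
Using the coordinate formula: Area = (1/2)|x₁(y₂-y₃) + x₂(y₃-y₁) + x₃(y₁-y₂)|
Area = (1/2)|(-1)((-16)-(-12)) + 8((-12)-(-20)) + 16((-20)-(-16))|
Area = (1/2)|(-1)*(-4) + 8*8 + 16*(-4)|
Area = (1/2)|4 + 64 + (-64)|
Area = (1/2)*4 = 2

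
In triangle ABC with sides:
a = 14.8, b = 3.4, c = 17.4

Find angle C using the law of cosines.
cos(C) = (a² + b² - c²)/(2ab)
cos(C) = (14.8² + 3.4² - 17.4²)/(2·14.8·3.4) = -72.16/100.64 = -0.717011
C = arccos(-0.717011) = 135.8°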